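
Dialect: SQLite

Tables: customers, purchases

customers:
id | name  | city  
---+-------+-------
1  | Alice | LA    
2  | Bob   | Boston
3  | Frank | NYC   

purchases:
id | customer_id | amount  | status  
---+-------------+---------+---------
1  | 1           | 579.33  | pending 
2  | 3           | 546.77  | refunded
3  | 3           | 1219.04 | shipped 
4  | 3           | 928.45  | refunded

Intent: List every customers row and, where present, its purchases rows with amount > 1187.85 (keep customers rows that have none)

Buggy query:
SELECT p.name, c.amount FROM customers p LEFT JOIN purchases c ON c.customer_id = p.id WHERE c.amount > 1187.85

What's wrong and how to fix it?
Bug: Filtering c.amount in WHERE discards the NULL rows produced by LEFT JOIN, turning it into an inner join

Fix: Put 'c.amount > 1187.85' in the JOIN's ON clause instead of WHERE

Corrected query:
SELECT p.name, c.amount FROM customers p LEFT JOIN purchases c ON c.customer_id = p.id AND c.amount > 1187.85

Result:
name  | amount 
------+--------
Alice | NULL   
Bob   | NULL   
Frank | 1219.04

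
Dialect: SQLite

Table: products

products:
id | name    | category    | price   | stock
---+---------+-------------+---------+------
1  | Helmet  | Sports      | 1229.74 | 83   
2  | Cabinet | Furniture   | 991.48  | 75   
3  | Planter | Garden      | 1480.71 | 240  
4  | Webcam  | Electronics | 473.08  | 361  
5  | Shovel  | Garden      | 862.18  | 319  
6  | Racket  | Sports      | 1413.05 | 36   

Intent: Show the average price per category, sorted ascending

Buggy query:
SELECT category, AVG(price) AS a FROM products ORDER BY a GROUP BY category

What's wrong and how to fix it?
Bug: ORDER BY appears before GROUP BY; SQL clause order requires GROUP BY first

Fix: Move ORDER BY to the end, after GROUP BY

Corrected query:
SELECT category, AVG(price) AS a FROM products GROUP BY category ORDER BY a

Result:
category    | a       
------------+---------
Electronics | 473.08  
Furniture   | 991.48  
Garden      | 1171.445
Sports      | 1321.395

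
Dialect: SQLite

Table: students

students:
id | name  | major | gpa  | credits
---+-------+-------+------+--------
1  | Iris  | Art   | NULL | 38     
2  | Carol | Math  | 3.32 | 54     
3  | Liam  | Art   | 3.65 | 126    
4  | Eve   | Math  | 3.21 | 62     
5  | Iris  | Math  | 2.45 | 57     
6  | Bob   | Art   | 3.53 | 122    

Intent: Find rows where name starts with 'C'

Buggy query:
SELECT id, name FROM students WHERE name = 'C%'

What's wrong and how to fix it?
Bug: Wildcards only work with LIKE; '=' treats '%' as a literal character

Fix: Replace '=' with LIKE so 'C%' is treated as a pattern

Corrected query:
SELECT id, name FROM students WHERE name LIKE 'C%'

Result:
id | name 
---+------
2  | Carol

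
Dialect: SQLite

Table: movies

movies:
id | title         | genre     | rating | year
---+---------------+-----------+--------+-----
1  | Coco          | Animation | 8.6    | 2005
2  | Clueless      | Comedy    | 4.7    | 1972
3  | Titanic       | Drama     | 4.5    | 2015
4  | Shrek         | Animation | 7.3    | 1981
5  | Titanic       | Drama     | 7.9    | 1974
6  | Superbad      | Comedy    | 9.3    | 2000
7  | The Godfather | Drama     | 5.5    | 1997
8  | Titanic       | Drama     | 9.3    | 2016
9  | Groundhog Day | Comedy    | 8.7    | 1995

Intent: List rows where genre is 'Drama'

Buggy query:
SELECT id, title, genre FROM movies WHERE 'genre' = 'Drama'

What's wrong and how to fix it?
Bug: Single quotes denote string literals in SQL; the column name is being compared as a constant string

Fix: Reference the column as genre without single quotes

Corrected query:
SELECT id, title, genre FROM movies WHERE genre = 'Drama'

Result:
id | title         | genre
---+---------------+------
3  | Titanic       | Drama
5  | Titanic       | Drama
7  | The Godfather | Drama
8  | Titanic       | Drama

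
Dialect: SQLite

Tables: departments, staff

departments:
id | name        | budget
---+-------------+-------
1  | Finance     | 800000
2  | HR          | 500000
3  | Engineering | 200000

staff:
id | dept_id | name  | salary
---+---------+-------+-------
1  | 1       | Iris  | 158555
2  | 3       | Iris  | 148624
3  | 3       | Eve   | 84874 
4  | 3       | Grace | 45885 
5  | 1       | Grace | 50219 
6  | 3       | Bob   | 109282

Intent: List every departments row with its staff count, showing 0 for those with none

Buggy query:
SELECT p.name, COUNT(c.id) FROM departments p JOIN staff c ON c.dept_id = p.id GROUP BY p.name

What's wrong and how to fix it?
Bug: INNER JOIN drops departments rows that have no matching staff rows

Fix: Use LEFT JOIN so parents without children still appear (COUNT(c.id) gives 0)

Corrected query:
SELECT p.name, COUNT(c.id) FROM departments p LEFT JOIN staff c ON c.dept_id = p.id GROUP BY p.name

Result:
name        | COUNT(c.id)
------------+------------
Engineering | 4          
Finance     | 2          
HR          | 0          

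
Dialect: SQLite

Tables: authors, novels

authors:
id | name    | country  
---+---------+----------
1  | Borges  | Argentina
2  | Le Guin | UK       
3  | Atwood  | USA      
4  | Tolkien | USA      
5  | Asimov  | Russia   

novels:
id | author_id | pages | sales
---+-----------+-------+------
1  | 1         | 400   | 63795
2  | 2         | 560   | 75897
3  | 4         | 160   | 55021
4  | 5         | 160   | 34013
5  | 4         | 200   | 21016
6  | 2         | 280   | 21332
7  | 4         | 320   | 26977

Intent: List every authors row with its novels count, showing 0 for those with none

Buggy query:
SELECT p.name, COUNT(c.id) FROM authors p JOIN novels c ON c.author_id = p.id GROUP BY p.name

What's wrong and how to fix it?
Bug: An inner join excludes parents with zero children

Fix: Use LEFT JOIN so parents without children still appear (COUNT(c.id) gives 0)

Corrected query:
SELECT p.name, COUNT(c.id) FROM authors p LEFT JOIN novels c ON c.author_id = p.id GROUP BY p.name

Result:
name    | COUNT(c.id)
--------+------------
Asimov  | 1          
Atwood  | 0          
Borges  | 1          
Le Guin | 2          
Tolkien | 3          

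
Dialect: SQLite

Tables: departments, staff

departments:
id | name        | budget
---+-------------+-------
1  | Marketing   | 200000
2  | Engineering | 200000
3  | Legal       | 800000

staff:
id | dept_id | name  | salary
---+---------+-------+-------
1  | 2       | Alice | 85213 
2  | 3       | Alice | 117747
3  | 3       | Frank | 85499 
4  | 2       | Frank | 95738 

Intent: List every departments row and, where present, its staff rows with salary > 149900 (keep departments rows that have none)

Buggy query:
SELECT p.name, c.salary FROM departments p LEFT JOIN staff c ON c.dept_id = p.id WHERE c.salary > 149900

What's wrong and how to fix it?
Bug: Filtering c.salary in WHERE discards the NULL rows produced by LEFT JOIN, turning it into an inner join

Fix: Move the right-table condition into the ON clause so unmatched parents are kept

Corrected query:
SELECT p.name, c.salary FROM departments p LEFT JOIN staff c ON c.dept_id = p.id AND c.salary > 149900

Result:
name        | salary
------------+-------
Marketing   | NULL  
Engineering | NULL  
Legal       | NULL  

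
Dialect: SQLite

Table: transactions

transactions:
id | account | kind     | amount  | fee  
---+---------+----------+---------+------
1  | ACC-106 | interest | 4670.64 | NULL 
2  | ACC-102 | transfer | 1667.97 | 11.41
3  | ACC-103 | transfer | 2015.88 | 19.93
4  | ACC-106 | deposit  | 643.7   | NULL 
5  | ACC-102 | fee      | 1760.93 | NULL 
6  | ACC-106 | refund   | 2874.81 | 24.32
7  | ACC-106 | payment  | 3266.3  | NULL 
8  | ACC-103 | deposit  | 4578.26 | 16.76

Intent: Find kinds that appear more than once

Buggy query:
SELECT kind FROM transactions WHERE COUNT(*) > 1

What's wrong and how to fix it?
Bug: COUNT(*) is an aggregate and cannot be used in WHERE

Fix: Group first, then use HAVING for the count condition

Corrected query:
SELECT kind FROM transactions GROUP BY kind HAVING COUNT(*) > 1

Result:
kind    
--------
deposit 
transfer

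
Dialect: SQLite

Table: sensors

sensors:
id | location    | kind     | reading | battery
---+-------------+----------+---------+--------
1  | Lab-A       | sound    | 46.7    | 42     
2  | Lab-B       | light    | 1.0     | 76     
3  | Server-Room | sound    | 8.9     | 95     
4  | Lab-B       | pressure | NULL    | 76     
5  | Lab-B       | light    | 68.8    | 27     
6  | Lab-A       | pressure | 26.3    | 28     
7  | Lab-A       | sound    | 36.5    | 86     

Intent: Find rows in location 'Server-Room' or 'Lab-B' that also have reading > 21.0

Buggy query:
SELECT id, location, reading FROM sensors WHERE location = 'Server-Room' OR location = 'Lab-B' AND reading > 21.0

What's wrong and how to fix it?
Bug: Without parentheses, AND is evaluated before OR, so the reading filter only applies to the 'Lab-B' branch

Fix: Group the OR with parentheses (or use IN), then AND the threshold

Corrected query:
SELECT id, location, reading FROM sensors WHERE (location = 'Server-Room' OR location = 'Lab-B') AND reading > 21.0

Result:
id | location | reading
---+----------+--------
5  | Lab-B    | 68.8   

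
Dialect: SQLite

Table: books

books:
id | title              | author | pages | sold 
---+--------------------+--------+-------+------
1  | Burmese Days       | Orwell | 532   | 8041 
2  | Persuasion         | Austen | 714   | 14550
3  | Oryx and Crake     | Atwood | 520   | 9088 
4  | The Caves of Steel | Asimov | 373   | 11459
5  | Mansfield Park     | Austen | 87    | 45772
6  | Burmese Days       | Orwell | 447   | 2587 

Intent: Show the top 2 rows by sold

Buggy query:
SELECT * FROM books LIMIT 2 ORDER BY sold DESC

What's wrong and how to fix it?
Bug: ORDER BY cannot follow LIMIT; LIMIT is the final clause

Fix: Sort with ORDER BY, then apply LIMIT

Corrected query:
SELECT * FROM books ORDER BY sold DESC LIMIT 2

Result:
id | title          | author | pages | sold 
---+----------------+--------+-------+------
5  | Mansfield Park | Austen | 87    | 45772
2  | Persuasion     | Austen | 714   | 14550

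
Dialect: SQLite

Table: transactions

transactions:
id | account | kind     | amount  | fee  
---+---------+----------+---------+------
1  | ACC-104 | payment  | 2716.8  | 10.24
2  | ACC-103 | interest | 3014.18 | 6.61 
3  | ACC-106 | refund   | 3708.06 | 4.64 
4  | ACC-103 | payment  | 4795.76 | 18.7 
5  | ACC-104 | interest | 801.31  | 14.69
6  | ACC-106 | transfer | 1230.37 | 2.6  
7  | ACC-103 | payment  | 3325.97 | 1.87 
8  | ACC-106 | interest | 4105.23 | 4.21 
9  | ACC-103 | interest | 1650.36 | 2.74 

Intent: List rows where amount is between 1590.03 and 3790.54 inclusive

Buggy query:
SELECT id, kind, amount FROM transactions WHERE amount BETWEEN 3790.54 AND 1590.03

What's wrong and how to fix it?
Bug: The bounds are reversed; BETWEEN a AND b requires a <= b to match anything

Fix: Write BETWEEN 1590.03 AND 3790.54

Corrected query:
SELECT id, kind, amount FROM transactions WHERE amount BETWEEN 1590.03 AND 3790.54

Result:
id | kind     | amount 
---+----------+--------
1  | payment  | 2716.8 
2  | interest | 3014.18
3  | refund   | 3708.06
7  | payment  | 3325.97
9  | interest | 1650.36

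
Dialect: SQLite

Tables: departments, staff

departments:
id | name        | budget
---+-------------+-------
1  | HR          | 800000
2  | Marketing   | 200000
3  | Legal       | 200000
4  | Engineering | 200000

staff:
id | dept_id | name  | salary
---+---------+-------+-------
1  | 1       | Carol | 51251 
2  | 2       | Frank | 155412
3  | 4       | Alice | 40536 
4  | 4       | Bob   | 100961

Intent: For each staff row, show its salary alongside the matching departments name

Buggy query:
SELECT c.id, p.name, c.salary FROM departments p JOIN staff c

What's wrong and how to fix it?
Bug: JOIN with no ON clause produces a cartesian product; every staff row pairs with every departments row

Fix: Add ON c.dept_id = p.id to the JOIN

Corrected query:
SELECT c.id, p.name, c.salary FROM departments p JOIN staff c ON c.dept_id = p.id

Result:
id | name        | salary
---+-------------+-------
1  | HR          | 51251 
2  | Marketing   | 155412
3  | Engineering | 40536 
4  | Engineering | 100961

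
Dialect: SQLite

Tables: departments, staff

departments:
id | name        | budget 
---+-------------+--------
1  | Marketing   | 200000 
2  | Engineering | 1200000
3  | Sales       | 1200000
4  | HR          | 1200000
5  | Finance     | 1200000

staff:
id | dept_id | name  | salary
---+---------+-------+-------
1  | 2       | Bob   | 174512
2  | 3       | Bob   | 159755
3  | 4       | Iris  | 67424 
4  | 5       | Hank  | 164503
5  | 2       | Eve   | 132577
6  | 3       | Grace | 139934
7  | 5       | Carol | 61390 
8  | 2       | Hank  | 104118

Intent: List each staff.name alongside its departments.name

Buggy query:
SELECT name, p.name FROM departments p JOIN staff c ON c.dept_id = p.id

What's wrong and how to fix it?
Bug: Both tables have a 'name' column; the unqualified reference is ambiguous

Fix: Qualify the column with its table alias (c.name)

Corrected query:
SELECT c.name, p.name FROM departments p JOIN staff c ON c.dept_id = p.id

Result:
name  | name       
------+------------
Bob   | Engineering
Bob   | Sales      
Iris  | HR         
Hank  | Finance    
Eve   | Engineering
Grace | Sales      
Carol | Finance    
Hank  | Engineering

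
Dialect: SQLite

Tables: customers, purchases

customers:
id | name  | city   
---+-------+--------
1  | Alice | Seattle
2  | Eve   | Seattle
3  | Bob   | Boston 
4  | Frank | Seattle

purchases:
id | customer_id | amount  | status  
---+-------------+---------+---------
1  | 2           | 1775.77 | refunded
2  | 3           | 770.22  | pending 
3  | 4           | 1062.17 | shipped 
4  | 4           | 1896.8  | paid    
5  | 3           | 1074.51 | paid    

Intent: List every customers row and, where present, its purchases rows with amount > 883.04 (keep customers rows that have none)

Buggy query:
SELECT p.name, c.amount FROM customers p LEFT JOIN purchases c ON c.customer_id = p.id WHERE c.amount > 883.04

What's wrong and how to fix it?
Bug: A WHERE condition on the right-hand table after LEFT JOIN drops unmatched parents

Fix: Put 'c.amount > 883.04' in the JOIN's ON clause instead of WHERE

Corrected query:
SELECT p.name, c.amount FROM customers p LEFT JOIN purchases c ON c.customer_id = p.id AND c.amount > 883.04

Result:
name  | amount 
------+--------
Alice | NULL   
Eve   | 1775.77
Bob   | 1074.51
Frank | 1062.17
Frank | 1896.8 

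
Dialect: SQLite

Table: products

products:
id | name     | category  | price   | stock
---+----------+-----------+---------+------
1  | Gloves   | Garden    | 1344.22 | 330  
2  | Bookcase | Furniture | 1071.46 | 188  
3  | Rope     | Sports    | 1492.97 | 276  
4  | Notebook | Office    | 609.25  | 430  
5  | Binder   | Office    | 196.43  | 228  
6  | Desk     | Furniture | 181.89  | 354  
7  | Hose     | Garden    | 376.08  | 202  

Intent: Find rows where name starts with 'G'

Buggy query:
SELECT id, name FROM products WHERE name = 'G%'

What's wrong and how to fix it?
Bug: Wildcards only work with LIKE; '=' treats '%' as a literal character

Fix: Replace '=' with LIKE so 'G%' is treated as a pattern

Corrected query:
SELECT id, name FROM products WHERE name LIKE 'G%'

Result:
id | name  
---+-------
1  | Gloves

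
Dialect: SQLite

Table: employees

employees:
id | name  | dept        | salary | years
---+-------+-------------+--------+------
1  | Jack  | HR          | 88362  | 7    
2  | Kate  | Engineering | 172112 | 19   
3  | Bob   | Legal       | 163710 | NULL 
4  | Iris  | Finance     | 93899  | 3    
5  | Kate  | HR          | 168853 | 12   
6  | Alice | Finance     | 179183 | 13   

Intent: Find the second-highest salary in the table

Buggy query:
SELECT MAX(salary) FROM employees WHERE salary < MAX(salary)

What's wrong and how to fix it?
Bug: MAX(salary) on the right of the comparison is an aggregate-in-WHERE error

Fix: Compute the overall MAX in a subquery, then take MAX of rows below it

Corrected query:
SELECT MAX(salary) FROM employees WHERE salary < (SELECT MAX(salary) FROM employees)

Result:
MAX(salary)
-----------
172112     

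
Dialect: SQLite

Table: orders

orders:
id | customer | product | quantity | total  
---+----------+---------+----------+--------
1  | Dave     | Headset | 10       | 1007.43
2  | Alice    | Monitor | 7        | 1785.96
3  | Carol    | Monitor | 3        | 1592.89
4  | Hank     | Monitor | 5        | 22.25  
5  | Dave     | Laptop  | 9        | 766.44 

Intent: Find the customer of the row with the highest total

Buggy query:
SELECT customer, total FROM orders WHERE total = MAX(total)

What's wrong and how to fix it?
Bug: MAX(total) is an aggregate and cannot be used directly in WHERE

Fix: Use a subquery: WHERE total = (SELECT MAX(total) FROM orders)

Corrected query:
SELECT customer, total FROM orders WHERE total = (SELECT MAX(total) FROM orders)

Result:
customer | total  
---------+--------
Alice    | 1785.96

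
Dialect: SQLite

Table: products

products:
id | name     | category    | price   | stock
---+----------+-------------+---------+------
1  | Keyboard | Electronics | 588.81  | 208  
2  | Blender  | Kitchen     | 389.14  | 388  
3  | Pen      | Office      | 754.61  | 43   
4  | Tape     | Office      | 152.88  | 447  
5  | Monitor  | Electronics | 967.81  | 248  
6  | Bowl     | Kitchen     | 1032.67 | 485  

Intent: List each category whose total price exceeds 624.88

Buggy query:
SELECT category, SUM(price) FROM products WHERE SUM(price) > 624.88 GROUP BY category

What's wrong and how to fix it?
Bug: SUM(price) is an aggregate, but WHERE filters rows before aggregation

Fix: Use HAVING (which filters groups after aggregation) instead of WHERE

Corrected query:
SELECT category, SUM(price) FROM products GROUP BY category HAVING SUM(price) > 624.88

Result:
category    | SUM(price)
------------+-----------
Electronics | 1556.62   
Kitchen     | 1421.81   
Office      | 907.49    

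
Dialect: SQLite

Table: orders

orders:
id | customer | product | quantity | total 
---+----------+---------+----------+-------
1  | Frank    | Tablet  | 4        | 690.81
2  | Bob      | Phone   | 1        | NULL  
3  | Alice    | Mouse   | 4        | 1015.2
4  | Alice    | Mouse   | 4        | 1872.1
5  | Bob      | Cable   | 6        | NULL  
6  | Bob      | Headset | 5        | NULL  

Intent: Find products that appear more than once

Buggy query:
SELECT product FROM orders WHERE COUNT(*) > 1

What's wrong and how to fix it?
Bug: COUNT(*) is an aggregate and cannot be used in WHERE

Fix: Group first, then use HAVING for the count condition

Corrected query:
SELECT product FROM orders GROUP BY product HAVING COUNT(*) > 1

Result:
product
-------
Mouse  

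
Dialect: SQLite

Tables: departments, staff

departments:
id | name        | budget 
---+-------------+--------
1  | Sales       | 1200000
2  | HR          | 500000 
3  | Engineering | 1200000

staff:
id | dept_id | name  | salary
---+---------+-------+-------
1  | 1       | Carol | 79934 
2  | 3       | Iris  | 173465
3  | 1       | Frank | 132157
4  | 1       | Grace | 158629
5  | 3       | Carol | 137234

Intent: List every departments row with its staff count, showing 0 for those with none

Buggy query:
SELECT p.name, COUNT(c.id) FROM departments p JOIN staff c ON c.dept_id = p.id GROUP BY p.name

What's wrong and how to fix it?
Bug: An inner join excludes parents with zero children

Fix: Use LEFT JOIN so parents without children still appear (COUNT(c.id) gives 0)

Corrected query:
SELECT p.name, COUNT(c.id) FROM departments p LEFT JOIN staff c ON c.dept_id = p.id GROUP BY p.name

Result:
name        | COUNT(c.id)
------------+------------
Engineering | 2          
HR          | 0          
Sales       | 3          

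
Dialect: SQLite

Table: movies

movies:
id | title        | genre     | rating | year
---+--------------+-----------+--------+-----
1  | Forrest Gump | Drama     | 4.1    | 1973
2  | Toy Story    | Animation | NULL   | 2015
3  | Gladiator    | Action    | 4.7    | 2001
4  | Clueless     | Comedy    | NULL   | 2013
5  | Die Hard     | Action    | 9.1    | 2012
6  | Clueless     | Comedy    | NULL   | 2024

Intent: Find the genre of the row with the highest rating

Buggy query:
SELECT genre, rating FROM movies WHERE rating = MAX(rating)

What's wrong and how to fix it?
Bug: WHERE is evaluated per row; an aggregate over the whole table isn't defined there

Fix: Use a subquery: WHERE rating = (SELECT MAX(rating) FROM movies)

Corrected query:
SELECT genre, rating FROM movies WHERE rating = (SELECT MAX(rating) FROM movies)

Result:
genre  | rating
-------+-------
Action | 9.1   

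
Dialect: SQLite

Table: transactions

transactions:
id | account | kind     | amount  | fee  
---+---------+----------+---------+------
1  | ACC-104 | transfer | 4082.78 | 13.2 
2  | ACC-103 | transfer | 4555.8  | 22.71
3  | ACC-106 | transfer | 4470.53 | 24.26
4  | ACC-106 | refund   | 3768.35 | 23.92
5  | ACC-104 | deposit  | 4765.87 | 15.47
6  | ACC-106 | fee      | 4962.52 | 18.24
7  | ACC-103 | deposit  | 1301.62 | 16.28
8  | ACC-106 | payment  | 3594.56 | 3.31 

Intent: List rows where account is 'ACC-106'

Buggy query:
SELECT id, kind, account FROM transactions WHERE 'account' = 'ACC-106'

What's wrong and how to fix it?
Bug: Single quotes denote string literals in SQL; the column name is being compared as a constant string

Fix: Remove the quotes around the column name (or use double quotes for an identifier)

Corrected query:
SELECT id, kind, account FROM transactions WHERE account = 'ACC-106'

Result:
id | kind     | account
---+----------+--------
3  | transfer | ACC-106
4  | refund   | ACC-106
6  | fee      | ACC-106
8  | payment  | ACC-106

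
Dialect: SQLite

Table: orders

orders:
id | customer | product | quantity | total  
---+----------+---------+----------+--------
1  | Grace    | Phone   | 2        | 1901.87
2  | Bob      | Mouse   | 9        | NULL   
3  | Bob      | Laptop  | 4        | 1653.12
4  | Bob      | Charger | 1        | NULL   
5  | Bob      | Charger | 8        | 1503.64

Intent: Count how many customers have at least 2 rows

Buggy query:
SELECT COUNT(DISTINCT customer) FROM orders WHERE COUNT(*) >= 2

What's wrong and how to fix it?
Bug: COUNT(*) cannot appear in WHERE; the per-group count doesn't exist yet

Fix: Group first with HAVING COUNT(*) >= 2, then COUNT the resulting groups

Corrected query:
SELECT COUNT(*) FROM (SELECT customer FROM orders GROUP BY customer HAVING COUNT(*) >= 2)

Result:
COUNT(*)
--------
1       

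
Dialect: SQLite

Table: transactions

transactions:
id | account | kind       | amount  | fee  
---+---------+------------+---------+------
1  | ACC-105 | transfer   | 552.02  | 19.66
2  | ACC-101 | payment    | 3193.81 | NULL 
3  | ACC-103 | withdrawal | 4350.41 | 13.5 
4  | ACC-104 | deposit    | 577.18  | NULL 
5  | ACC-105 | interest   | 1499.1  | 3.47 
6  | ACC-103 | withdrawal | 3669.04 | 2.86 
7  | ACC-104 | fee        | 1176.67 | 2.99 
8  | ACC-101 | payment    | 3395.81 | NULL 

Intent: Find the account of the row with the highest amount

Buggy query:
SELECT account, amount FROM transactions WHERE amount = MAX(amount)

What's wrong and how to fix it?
Bug: MAX(amount) is an aggregate and cannot be used directly in WHERE

Fix: Use a subquery: WHERE amount = (SELECT MAX(amount) FROM transactions)

Corrected query:
SELECT account, amount FROM transactions WHERE amount = (SELECT MAX(amount) FROM transactions)

Result:
account | amount 
--------+--------
ACC-103 | 4350.41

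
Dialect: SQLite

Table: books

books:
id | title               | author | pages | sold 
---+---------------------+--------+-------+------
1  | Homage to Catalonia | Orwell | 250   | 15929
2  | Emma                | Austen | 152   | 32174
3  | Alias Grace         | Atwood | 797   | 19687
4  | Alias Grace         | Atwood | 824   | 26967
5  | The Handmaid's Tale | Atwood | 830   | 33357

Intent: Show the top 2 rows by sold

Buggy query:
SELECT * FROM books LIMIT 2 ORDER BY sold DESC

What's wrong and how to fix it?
Bug: LIMIT must come after ORDER BY

Fix: Swap the clauses: ORDER BY first, then LIMIT

Corrected query:
SELECT * FROM books ORDER BY sold DESC LIMIT 2

Result:
id | title               | author | pages | sold 
---+---------------------+--------+-------+------
5  | The Handmaid's Tale | Atwood | 830   | 33357
2  | Emma                | Austen | 152   | 32174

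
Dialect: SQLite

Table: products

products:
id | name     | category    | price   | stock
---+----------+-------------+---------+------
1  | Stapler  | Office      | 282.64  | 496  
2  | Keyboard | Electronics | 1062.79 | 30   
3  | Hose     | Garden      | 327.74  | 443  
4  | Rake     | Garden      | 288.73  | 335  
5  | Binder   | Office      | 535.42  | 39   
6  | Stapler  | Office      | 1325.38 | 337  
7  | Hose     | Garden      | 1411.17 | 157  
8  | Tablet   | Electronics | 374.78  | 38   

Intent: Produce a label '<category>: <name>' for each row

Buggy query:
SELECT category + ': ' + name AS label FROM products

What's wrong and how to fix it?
Bug: '+' is numeric addition; on text columns SQLite converts them to 0 instead of concatenating

Fix: Replace + with || to concatenate text

Corrected query:
SELECT category || ': ' || name AS label FROM products

Result:
label                
---------------------
Office: Stapler      
Electronics: Keyboard
Garden: Hose         
Garden: Rake         
Office: Binder       
Office: Stapler      
Garden: Hose         
Electronics: Tablet  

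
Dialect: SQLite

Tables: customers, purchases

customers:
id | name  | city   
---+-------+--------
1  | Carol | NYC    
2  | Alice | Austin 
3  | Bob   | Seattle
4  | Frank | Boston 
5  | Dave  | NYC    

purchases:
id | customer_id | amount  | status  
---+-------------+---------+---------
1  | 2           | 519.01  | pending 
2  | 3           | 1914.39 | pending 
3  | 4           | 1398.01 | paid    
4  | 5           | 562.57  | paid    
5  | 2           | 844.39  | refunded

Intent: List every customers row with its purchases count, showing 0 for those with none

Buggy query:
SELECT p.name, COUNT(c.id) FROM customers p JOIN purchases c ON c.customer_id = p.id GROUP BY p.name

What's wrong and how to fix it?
Bug: INNER JOIN drops customers rows that have no matching purchases rows

Fix: Use LEFT JOIN so parents without children still appear (COUNT(c.id) gives 0)

Corrected query:
SELECT p.name, COUNT(c.id) FROM customers p LEFT JOIN purchases c ON c.customer_id = p.id GROUP BY p.name

Result:
name  | COUNT(c.id)
------+------------
Alice | 2          
Bob   | 1          
Carol | 0          
Dave  | 1          
Frank | 1          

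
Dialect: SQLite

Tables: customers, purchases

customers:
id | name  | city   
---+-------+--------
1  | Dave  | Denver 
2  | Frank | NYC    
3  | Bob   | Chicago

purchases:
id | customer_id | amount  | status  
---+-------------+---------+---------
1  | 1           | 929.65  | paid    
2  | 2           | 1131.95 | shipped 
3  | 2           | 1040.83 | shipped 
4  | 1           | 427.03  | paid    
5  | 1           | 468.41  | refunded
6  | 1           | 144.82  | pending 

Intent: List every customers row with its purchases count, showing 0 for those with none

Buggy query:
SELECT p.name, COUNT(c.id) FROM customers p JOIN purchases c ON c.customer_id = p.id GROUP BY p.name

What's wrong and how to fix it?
Bug: INNER JOIN drops customers rows that have no matching purchases rows

Fix: Use LEFT JOIN so parents without children still appear (COUNT(c.id) gives 0)

Corrected query:
SELECT p.name, COUNT(c.id) FROM customers p LEFT JOIN purchases c ON c.customer_id = p.id GROUP BY p.name

Result:
name  | COUNT(c.id)
------+------------
Bob   | 0          
Dave  | 4          
Frank | 2          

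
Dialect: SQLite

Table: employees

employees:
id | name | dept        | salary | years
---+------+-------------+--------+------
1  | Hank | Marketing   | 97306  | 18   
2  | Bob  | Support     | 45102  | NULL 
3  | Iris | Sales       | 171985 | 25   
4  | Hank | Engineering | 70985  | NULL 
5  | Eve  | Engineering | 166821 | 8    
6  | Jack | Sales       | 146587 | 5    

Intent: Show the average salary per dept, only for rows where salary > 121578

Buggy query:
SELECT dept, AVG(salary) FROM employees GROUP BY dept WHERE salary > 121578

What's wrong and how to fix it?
Bug: Row-level WHERE must come before GROUP BY in the clause order

Fix: Move the WHERE clause before GROUP BY

Corrected query:
SELECT dept, AVG(salary) FROM employees WHERE salary > 121578 GROUP BY dept

Result:
dept        | AVG(salary)
------------+------------
Engineering | 166821     
Sales       | 159286     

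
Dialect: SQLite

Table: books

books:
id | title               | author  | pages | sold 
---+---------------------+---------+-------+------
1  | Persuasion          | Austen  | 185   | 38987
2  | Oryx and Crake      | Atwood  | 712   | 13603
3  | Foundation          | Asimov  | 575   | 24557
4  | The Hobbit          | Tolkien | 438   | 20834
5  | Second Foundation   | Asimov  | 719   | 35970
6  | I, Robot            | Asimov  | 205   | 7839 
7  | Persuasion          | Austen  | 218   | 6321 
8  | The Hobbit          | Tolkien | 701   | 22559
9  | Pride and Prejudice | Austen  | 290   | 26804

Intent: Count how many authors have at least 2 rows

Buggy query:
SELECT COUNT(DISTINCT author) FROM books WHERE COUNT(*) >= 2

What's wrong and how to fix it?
Bug: COUNT(*) cannot appear in WHERE; the per-group count doesn't exist yet

Fix: Group first with HAVING COUNT(*) >= 2, then COUNT the resulting groups

Corrected query:
SELECT COUNT(*) FROM (SELECT author FROM books GROUP BY author HAVING COUNT(*) >= 2)

Result:
COUNT(*)
--------
3       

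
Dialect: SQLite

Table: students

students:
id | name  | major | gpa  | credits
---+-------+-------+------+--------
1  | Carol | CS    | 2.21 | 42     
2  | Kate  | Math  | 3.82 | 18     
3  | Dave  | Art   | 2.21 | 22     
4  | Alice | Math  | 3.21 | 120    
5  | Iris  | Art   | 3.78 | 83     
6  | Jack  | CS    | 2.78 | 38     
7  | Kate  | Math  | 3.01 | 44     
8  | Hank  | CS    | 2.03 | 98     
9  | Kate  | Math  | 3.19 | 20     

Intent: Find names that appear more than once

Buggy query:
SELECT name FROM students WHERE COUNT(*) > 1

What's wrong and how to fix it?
Bug: WHERE can't reference COUNT(*); aggregates are computed after WHERE

Fix: Group first, then use HAVING for the count condition

Corrected query:
SELECT name FROM students GROUP BY name HAVING COUNT(*) > 1

Result:
name
----
Kate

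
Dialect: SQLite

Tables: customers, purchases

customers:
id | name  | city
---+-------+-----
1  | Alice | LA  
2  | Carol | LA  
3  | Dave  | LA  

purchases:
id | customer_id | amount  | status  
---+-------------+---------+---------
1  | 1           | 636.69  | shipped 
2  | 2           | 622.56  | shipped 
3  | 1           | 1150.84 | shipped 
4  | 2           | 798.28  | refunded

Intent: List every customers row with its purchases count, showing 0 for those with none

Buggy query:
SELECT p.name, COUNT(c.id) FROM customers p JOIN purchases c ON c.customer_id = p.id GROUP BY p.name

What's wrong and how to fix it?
Bug: An inner join excludes parents with zero children

Fix: Switch to LEFT JOIN to retain unmatched parent rows

Corrected query:
SELECT p.name, COUNT(c.id) FROM customers p LEFT JOIN purchases c ON c.customer_id = p.id GROUP BY p.name

Result:
name  | COUNT(c.id)
------+------------
Alice | 2          
Carol | 2          
Dave  | 0          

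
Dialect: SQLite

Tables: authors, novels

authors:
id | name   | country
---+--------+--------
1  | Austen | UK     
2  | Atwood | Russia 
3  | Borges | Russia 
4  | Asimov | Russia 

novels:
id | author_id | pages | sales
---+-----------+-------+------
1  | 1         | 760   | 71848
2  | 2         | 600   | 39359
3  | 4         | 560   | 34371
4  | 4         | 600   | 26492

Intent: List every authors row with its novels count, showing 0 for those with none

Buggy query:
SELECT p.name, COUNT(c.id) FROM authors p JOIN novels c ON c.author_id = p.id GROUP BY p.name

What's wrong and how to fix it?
Bug: INNER JOIN drops authors rows that have no matching novels rows

Fix: Switch to LEFT JOIN to retain unmatched parent rows

Corrected query:
SELECT p.name, COUNT(c.id) FROM authors p LEFT JOIN novels c ON c.author_id = p.id GROUP BY p.name

Result:
name   | COUNT(c.id)
-------+------------
Asimov | 2          
Atwood | 1          
Austen | 1          
Borges | 0          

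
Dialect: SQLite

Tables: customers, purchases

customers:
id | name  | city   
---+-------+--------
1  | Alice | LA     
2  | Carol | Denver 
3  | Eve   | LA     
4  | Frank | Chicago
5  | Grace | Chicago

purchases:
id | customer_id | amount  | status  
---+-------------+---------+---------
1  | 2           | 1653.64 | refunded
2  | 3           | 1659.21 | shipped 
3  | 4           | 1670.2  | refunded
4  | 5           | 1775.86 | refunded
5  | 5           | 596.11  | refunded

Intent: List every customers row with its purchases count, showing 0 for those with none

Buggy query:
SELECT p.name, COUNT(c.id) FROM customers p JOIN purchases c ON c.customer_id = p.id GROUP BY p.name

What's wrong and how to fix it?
Bug: An inner join excludes parents with zero children

Fix: Switch to LEFT JOIN to retain unmatched parent rows

Corrected query:
SELECT p.name, COUNT(c.id) FROM customers p LEFT JOIN purchases c ON c.customer_id = p.id GROUP BY p.name

Result:
name  | COUNT(c.id)
------+------------
Alice | 0          
Carol | 1          
Eve   | 1          
Frank | 1          
Grace | 2          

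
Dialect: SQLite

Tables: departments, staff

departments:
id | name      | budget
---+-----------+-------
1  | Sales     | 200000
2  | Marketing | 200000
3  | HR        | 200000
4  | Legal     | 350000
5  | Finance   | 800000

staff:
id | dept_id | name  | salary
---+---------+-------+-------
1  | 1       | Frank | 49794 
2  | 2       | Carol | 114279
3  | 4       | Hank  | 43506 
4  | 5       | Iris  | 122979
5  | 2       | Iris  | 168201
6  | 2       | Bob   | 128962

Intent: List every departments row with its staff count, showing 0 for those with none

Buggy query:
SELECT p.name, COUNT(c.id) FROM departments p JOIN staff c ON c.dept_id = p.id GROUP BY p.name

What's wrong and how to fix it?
Bug: An inner join excludes parents with zero children

Fix: Switch to LEFT JOIN to retain unmatched parent rows

Corrected query:
SELECT p.name, COUNT(c.id) FROM departments p LEFT JOIN staff c ON c.dept_id = p.id GROUP BY p.name

Result:
name      | COUNT(c.id)
----------+------------
Finance   | 1          
HR        | 0          
Legal     | 1          
Marketing | 3          
Sales     | 1          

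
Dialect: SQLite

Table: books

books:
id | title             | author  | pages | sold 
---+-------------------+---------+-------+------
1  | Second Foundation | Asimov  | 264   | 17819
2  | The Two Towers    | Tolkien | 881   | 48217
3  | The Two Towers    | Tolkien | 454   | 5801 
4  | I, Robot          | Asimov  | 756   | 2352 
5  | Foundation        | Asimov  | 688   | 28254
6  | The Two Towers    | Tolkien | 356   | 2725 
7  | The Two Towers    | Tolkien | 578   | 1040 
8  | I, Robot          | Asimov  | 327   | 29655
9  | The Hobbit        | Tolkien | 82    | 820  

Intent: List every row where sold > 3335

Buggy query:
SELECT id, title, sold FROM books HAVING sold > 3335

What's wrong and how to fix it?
Bug: HAVING filters the output of aggregation, but this query has no GROUP BY and no aggregate functions, so SQLite rejects it (HAVING clause on a non-aggregate query); the condition here is per row

Fix: Replace HAVING with WHERE since the condition applies to individual rows

Corrected query:
SELECT id, title, sold FROM books WHERE sold > 3335

Result:
id | title             | sold 
---+-------------------+------
1  | Second Foundation | 17819
2  | The Two Towers    | 48217
3  | The Two Towers    | 5801 
5  | Foundation        | 28254
8  | I, Robot          | 29655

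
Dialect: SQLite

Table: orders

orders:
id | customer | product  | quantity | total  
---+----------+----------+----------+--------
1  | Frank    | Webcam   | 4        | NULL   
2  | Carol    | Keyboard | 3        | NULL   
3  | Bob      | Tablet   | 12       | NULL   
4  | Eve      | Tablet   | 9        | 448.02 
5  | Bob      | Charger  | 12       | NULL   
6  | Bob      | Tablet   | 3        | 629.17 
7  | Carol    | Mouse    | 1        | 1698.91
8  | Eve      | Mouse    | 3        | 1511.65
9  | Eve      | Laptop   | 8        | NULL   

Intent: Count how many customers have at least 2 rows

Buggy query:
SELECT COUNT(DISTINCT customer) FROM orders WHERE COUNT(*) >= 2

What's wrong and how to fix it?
Bug: COUNT(*) cannot appear in WHERE; the per-group count doesn't exist yet

Fix: Group first with HAVING COUNT(*) >= 2, then COUNT the resulting groups

Corrected query:
SELECT COUNT(*) FROM (SELECT customer FROM orders GROUP BY customer HAVING COUNT(*) >= 2)

Result:
COUNT(*)
--------
3       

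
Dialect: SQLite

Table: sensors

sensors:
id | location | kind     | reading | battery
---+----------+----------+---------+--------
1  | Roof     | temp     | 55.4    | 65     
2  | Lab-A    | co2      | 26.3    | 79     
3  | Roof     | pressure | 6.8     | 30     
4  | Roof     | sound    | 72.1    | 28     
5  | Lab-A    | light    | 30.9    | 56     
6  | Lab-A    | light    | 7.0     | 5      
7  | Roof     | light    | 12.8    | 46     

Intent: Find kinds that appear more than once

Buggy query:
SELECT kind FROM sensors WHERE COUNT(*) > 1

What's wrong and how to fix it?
Bug: COUNT(*) is an aggregate and cannot be used in WHERE

Fix: GROUP BY kind, then filter groups with HAVING COUNT(*) > 1

Corrected query:
SELECT kind FROM sensors GROUP BY kind HAVING COUNT(*) > 1

Result:
kind 
-----
light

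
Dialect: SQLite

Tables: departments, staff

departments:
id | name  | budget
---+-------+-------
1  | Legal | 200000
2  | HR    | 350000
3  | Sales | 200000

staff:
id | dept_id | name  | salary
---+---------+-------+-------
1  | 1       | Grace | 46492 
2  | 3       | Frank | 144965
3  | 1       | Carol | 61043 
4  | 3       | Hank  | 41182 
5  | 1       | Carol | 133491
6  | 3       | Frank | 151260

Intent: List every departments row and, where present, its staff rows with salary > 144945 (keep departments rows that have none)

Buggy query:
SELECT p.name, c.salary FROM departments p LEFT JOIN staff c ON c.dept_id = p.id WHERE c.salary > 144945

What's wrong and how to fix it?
Bug: Filtering c.salary in WHERE discards the NULL rows produced by LEFT JOIN, turning it into an inner join

Fix: Put 'c.salary > 144945' in the JOIN's ON clause instead of WHERE

Corrected query:
SELECT p.name, c.salary FROM departments p LEFT JOIN staff c ON c.dept_id = p.id AND c.salary > 144945

Result:
name  | salary
------+-------
Legal | NULL  
HR    | NULL  
Sales | 144965
Sales | 151260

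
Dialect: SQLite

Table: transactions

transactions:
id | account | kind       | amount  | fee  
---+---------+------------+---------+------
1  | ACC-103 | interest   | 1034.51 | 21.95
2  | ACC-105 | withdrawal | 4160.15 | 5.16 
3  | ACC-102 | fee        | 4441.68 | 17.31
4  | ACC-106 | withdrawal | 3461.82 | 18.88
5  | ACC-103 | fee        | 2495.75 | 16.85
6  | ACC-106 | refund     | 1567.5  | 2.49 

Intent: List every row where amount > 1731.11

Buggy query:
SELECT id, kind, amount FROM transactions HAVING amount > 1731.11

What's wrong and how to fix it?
Bug: HAVING filters the output of aggregation, but this query has no GROUP BY and no aggregate functions, so SQLite rejects it (HAVING clause on a non-aggregate query); the condition here is per row

Fix: Replace HAVING with WHERE since the condition applies to individual rows

Corrected query:
SELECT id, kind, amount FROM transactions WHERE amount > 1731.11

Result:
id | kind       | amount 
---+------------+--------
2  | withdrawal | 4160.15
3  | fee        | 4441.68
4  | withdrawal | 3461.82
5  | fee        | 2495.75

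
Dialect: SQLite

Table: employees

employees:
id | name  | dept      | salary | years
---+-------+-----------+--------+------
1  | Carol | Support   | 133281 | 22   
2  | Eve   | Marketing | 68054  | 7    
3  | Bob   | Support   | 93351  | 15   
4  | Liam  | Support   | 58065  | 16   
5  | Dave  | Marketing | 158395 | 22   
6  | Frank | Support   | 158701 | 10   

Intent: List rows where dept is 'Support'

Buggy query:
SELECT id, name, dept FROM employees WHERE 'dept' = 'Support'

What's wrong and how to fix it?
Bug: Single quotes denote string literals in SQL; the column name is being compared as a constant string

Fix: Remove the quotes around the column name (or use double quotes for an identifier)

Corrected query:
SELECT id, name, dept FROM employees WHERE dept = 'Support'

Result:
id | name  | dept   
---+-------+--------
1  | Carol | Support
3  | Bob   | Support
4  | Liam  | Support
6  | Frank | Support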